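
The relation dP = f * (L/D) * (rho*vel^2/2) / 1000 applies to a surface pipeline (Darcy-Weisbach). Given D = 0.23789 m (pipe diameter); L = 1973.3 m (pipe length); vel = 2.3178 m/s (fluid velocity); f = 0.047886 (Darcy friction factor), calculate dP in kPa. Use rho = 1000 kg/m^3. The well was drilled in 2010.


dP = f * (L/D) * (rho*vel^2/2) / 1000
dP = 0.047886 * (1973.3/0.23789) * (1000*2.3178^2/2) / 1000
dP = 1067.0 kPa


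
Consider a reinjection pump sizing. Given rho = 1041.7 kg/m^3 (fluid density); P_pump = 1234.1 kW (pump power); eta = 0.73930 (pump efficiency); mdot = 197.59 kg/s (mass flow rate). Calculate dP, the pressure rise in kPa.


dP = P_pump * rho * eta / mdot
dP = 1234.1 * 1041.7 * 0.73930 / 197.59
dP = 4810.0 kPa


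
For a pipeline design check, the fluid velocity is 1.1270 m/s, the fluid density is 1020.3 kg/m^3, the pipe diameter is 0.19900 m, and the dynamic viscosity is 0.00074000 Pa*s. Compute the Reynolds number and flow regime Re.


Step 1: Re = rho*vel*D/mu = 1020.3*1.127*0.199/0.00074 = 3.0922e+05
Step 2: Re = 3.0922e+05 > 4000, so flow is turbulent.
Re = 3.0922e+05 (turbulent)


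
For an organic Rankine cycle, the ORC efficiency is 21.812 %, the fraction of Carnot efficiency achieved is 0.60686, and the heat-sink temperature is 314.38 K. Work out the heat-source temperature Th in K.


Th = Tc / (1 - (eta_orc/100)/f)
Th = 314.38 / (1 - (21.812/100)/0.60686)
Th = 490.78 K


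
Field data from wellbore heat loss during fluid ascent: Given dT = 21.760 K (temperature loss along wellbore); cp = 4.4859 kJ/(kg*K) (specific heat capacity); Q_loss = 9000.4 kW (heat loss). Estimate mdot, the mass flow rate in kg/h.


mdot = Q_loss / (cp * dT)
mdot = 9000.4 / (4.4859 * 21.760)
mdot = 92.20476 kg/s
Convert: 92.20476 kg/s * 3600.0 = 3.3194e+05 kg/h
mdot = 3.3194e+05 kg/h


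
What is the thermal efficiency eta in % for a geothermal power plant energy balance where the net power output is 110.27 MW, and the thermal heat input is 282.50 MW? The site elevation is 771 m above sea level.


eta = W_net / Q_in * 100
eta = 110.27 / 282.50 * 100
eta = 39.034 %


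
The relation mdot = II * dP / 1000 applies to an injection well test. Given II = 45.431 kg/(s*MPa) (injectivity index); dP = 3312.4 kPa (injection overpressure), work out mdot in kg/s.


mdot = II * dP / 1000
mdot = 45.431 * 3312.4 / 1000
mdot = 150.49 kg/s


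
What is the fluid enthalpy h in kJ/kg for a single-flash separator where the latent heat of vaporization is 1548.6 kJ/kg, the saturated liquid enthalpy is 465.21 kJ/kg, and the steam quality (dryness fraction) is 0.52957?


h = hf + x * hfg
h = 465.21 + 0.52957 * 1548.6
h = 1285.3 kJ/kg


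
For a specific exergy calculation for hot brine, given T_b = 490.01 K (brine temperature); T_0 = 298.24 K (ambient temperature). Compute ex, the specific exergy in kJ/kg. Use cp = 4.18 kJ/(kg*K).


ex = cp * ((T_b - T_0) - T_0 * ln(T_b/T_0))
ex = 4.18 * ((490.01 - 298.24) - 298.24 * ln(490.01/298.24))
ex = 182.61 kJ/kg


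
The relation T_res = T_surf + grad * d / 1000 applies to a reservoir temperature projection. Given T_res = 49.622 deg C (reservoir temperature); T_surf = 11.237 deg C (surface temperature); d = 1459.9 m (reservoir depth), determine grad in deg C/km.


grad = (T_res - T_surf) / d * 1000
grad = (49.622 - 11.237) / 1459.9 * 1000
grad = 26.293 deg C/km


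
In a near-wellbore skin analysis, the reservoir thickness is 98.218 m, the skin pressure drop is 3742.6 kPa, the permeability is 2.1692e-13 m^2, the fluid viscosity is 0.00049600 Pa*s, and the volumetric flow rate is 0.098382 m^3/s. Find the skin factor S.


S = dP_s * 1000 * 2*pi*k*hr / (q*mu)
S = 3742.6 * 1000 * 2*pi*2.1692e-13*98.218 / (0.098382*0.00049600)
S = 10.267


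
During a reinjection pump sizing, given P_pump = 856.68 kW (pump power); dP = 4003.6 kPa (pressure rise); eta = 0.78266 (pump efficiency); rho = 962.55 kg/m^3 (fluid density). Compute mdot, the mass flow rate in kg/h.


mdot = P_pump * rho * eta / dP
mdot = 856.68 * 962.55 * 0.78266 / 4003.6
mdot = 161.1998 kg/s
Convert: 161.1998 kg/s * 3600.0 = 5.8032e+05 kg/h
mdot = 5.8032e+05 kg/h


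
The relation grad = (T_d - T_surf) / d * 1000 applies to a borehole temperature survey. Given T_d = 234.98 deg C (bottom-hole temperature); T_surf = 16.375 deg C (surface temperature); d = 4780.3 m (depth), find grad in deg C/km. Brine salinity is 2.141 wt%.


grad = (T_d - T_surf) / d * 1000
grad = (234.98 - 16.375) / 4780.3 * 1000
grad = 45.730 deg C/km


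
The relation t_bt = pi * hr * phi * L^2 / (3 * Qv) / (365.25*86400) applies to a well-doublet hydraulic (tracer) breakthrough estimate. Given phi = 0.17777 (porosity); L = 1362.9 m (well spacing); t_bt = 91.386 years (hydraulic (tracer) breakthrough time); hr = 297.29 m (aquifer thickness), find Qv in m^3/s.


Qv = pi*hr*phi*L^2 / (3*t_bt*365.25*86400)
Qv = pi*297.29*0.17777*1362.9^2 / (3*91.386*365.25*86400)
Qv = 0.035646 m^3/s


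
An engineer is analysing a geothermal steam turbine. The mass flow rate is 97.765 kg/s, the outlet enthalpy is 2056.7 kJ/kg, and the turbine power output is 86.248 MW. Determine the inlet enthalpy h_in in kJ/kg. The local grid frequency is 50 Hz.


h_in = h_out + P * 1000 / mdot
h_in = 2056.7 + 86.248 * 1000 / 97.765
h_in = 2938.9 kJ/kg


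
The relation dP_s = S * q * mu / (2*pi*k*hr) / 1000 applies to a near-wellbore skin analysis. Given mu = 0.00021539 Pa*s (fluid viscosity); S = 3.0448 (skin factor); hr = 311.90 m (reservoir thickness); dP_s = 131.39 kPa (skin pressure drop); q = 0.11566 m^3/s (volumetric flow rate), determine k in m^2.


k = S*q*mu / (2*pi*dP_s*1000*hr)
k = 3.0448*0.11566*0.00021539 / (2*pi*131.39*1000*311.90)
k = 2.9458e-13 m^2


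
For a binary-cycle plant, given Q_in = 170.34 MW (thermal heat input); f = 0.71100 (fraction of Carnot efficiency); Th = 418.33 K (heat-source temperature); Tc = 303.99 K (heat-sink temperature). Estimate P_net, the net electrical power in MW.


Step 1: eta = (1 - Tc/Th)*f = (1 - 303.99/418.33)*0.711 = 0.1943340
Step 2: P_net = eta * Q_in = 0.1943340 * 170.34 = 33.103 MW
P_net = 33.103 MW


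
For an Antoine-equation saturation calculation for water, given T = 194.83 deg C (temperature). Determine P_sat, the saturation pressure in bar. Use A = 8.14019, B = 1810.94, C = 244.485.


P_sat = 10^(A - B/(C + T)) / 760 * 0.101325
P_sat = 10^(8.14019 - 1810.94/(244.485 + 194.83)) / 760 * 0.101325
P_sat = 1.389642 MPa
Convert: 1.389642 MPa * 10.0 = 13.896 bar
P_sat = 13.896 bar


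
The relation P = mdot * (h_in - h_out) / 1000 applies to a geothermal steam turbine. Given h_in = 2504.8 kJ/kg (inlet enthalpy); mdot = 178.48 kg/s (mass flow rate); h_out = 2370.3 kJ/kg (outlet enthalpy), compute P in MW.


P = mdot * (h_in - h_out) / 1000
P = 178.48 * (2504.8 - 2370.3) / 1000
P = 24.006 MW


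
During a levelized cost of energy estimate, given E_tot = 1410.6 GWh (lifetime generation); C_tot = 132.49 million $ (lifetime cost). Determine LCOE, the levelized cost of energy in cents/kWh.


LCOE = C_tot / E_tot * 100
LCOE = 132.49 / 1410.6 * 100
LCOE = 9.3925 cents/kWh


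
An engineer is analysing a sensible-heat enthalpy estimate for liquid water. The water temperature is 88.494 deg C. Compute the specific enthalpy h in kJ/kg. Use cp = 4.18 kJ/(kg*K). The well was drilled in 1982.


h = cp * T
h = 4.18 * 88.494
h = 369.90 kJ/kg


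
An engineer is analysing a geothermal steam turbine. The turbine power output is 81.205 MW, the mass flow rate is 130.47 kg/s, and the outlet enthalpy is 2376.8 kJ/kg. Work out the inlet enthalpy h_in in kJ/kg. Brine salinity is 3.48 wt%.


h_in = h_out + P * 1000 / mdot
h_in = 2376.8 + 81.205 * 1000 / 130.47
h_in = 2999.2 kJ/kg


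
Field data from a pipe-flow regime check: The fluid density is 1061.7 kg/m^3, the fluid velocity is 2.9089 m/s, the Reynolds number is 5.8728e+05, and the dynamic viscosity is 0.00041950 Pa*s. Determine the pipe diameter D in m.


D = Re * mu / (rho * vel)
D = 5.8728e+05 * 0.00041950 / (1061.7 * 2.9089)
D = 0.079771 m


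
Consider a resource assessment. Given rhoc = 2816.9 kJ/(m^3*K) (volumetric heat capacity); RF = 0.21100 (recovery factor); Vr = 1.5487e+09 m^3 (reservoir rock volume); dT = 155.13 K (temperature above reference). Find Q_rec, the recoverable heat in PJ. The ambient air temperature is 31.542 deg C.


Step 1: Q_s = Vr*rhoc*dT/1e12 = 1.5487e+09*2816.9*155.13/1e12 = 676.7597 PJ
Step 2: Q_rec = Q_s * RF = 676.7597 * 0.211 = 142.80 PJ
Q_rec = 142.80 PJ


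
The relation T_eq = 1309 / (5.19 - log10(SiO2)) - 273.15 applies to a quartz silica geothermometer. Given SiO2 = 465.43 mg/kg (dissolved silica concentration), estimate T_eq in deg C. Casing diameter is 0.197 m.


T_eq = 1309 / (5.19 - log10(SiO2)) - 273.15
T_eq = 1309 / (5.19 - log10(465.43)) - 273.15
T_eq = 245.85 deg C


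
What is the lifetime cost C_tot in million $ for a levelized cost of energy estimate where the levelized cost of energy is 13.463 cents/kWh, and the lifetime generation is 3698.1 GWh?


C_tot = LCOE / 100 * E_tot
C_tot = 13.463 / 100 * 3698.1
C_tot = 497.88 million $


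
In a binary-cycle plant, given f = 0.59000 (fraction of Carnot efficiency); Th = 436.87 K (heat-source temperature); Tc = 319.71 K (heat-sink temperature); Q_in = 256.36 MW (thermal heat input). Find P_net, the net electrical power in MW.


Step 1: eta = (1 - Tc/Th)*f = (1 - 319.71/436.87)*0.59 = 0.1582265
Step 2: P_net = eta * Q_in = 0.1582265 * 256.36 = 40.563 MW
P_net = 40.563 MW


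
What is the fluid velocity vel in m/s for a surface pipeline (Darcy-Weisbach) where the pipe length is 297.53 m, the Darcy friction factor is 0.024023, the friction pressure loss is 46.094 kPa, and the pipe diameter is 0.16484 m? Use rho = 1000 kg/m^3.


vel = sqrt(dP*1000*2*D / (f*L*rho))
vel = sqrt(46.094*1000*2*0.16484 / (0.024023*297.53*1000))
vel = 1.4581 m/s


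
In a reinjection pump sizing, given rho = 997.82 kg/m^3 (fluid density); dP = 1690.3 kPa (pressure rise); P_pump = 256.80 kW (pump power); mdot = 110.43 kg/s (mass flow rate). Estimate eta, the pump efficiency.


eta = mdot * dP / (rho * P_pump)
eta = 110.43 * 1690.3 / (997.82 * 256.80)
eta = 0.72846


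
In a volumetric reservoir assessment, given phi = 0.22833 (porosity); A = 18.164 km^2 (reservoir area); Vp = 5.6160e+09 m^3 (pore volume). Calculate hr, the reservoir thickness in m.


hr = Vp / (A * 1e6 * phi)
hr = 5.6160e+09 / (18.164 * 1e6 * 0.22833)
hr = 1354.1 m


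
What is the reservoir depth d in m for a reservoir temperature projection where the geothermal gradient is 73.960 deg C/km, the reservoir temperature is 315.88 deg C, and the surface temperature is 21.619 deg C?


d = (T_res - T_surf) / grad * 1000
d = (315.88 - 21.619) / 73.960 * 1000
d = 3978.7 m


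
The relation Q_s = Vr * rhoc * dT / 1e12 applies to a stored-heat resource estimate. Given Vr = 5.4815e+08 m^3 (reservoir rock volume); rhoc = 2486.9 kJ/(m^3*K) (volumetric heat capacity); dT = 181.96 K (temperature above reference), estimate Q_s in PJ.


Q_s = Vr * rhoc * dT / 1e12
Q_s = 5.4815e+08 * 2486.9 * 181.96 / 1e12
Q_s = 248.05 PJ


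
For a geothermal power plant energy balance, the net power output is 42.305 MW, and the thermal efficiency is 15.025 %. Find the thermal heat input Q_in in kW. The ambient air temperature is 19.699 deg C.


Q_in = W_net / (eta / 100)
Q_in = 42.305 / (15.025 / 100)
Q_in = 281.5641 MW
Convert: 281.5641 MW * 1000.0 = 2.8156e+05 kW
Q_in = 2.8156e+05 kW


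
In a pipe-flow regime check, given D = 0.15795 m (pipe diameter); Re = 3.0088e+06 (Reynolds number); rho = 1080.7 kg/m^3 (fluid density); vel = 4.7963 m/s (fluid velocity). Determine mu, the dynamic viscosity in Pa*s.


mu = rho * vel * D / Re
mu = 1080.7 * 4.7963 * 0.15795 / 3.0088e+06
mu = 0.00027211 Pa*s


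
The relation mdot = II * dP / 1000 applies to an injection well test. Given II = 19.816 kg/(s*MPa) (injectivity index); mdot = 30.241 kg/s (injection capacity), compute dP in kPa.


dP = mdot * 1000 / II
dP = 30.241 * 1000 / 19.816
dP = 1526.1 kPa


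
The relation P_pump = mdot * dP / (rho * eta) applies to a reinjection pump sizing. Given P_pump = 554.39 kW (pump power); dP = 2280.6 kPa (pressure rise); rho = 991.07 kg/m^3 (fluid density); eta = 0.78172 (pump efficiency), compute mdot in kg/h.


mdot = P_pump * rho * eta / dP
mdot = 554.39 * 991.07 * 0.78172 / 2280.6
mdot = 188.3310 kg/s
Convert: 188.3310 kg/s * 3600.0 = 6.7799e+05 kg/h
mdot = 6.7799e+05 kg/h


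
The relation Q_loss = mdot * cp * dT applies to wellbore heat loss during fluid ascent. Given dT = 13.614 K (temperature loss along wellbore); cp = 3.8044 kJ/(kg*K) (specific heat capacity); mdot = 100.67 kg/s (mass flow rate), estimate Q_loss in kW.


Q_loss = mdot * cp * dT
Q_loss = 100.67 * 3.8044 * 13.614
Q_loss = 5214.0 kW


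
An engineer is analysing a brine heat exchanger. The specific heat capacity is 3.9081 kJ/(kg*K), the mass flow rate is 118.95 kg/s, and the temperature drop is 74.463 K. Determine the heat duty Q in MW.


Q = mdot * cp * dT / 1000
Q = 118.95 * 3.9081 * 74.463 / 1000
Q = 34.616 MW


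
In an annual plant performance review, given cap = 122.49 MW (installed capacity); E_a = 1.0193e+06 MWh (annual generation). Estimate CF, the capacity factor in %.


CF = E_a / (cap * 8760) * 100
CF = 1.0193e+06 / (122.49 * 8760) * 100
CF = 94.994 %


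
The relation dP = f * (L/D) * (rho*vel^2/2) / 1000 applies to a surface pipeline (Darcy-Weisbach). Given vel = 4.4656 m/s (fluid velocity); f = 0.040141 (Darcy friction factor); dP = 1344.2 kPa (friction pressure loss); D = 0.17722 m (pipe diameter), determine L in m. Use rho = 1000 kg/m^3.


L = dP*1000*D / (f*rho*vel^2/2)
L = 1344.2*1000*0.17722 / (0.040141*1000*4.4656^2/2)
L = 595.19 m


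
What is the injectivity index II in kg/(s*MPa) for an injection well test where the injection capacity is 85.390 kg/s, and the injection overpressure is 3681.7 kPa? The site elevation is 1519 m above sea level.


II = mdot * 1000 / dP
II = 85.390 * 1000 / 3681.7
II = 23.193 kg/(s*MPa)


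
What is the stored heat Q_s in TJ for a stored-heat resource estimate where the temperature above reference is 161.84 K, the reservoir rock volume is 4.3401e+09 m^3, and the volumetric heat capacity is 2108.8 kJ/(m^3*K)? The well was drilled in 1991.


Q_s = Vr * rhoc * dT / 1e12
Q_s = 4.3401e+09 * 2108.8 * 161.84 / 1e12
Q_s = 1481.225 PJ
Convert: 1481.225 PJ * 1000.0 = 1.4812e+06 TJ
Q_s = 1.4812e+06 TJ


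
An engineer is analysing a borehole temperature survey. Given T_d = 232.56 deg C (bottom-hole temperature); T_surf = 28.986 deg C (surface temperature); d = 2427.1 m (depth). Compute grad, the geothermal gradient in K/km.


grad = (T_d - T_surf) / d * 1000
grad = (232.56 - 28.986) / 2427.1 * 1000
grad = 83.87541 deg C/km
Convert: 83.87541 deg C/km * 1.0 = 83.875 K/km
grad = 83.875 K/km


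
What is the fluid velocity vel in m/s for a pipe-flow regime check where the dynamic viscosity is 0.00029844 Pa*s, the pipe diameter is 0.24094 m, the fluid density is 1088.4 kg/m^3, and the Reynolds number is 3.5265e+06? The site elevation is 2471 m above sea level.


vel = Re * mu / (rho * D)
vel = 3.5265e+06 * 0.00029844 / (1088.4 * 0.24094)
vel = 4.0133 m/s


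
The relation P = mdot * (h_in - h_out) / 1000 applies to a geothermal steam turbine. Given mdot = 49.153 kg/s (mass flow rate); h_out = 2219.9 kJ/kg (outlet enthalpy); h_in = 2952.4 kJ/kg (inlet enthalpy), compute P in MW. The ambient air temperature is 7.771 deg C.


P = mdot * (h_in - h_out) / 1000
P = 49.153 * (2952.4 - 2219.9) / 1000
P = 36.005 MW


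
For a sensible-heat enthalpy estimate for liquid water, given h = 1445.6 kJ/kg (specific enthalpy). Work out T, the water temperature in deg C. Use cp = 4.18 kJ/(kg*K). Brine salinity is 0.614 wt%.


T = h / cp
T = 1445.6 / 4.18
T = 345.84 deg C


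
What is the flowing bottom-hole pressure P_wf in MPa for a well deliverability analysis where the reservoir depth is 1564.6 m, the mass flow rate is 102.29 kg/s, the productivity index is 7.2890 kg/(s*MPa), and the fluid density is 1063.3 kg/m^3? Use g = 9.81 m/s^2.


Step 1: P_i = rho*g*h/1e6 = 1063.3*9.81*1564.6/1e6 = 16.32030 MPa
Step 2: P_wf = P_i - mdot/PI = 16.32030 - 102.29/7.289 = 2.2868 MPa
P_wf = 2.2868 MPa


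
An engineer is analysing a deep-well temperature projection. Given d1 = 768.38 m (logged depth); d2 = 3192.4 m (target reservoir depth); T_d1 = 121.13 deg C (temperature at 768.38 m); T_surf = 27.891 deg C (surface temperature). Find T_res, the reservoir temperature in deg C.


Step 1: grad = (T_d1 - T_surf)/d1 * 1000 = (121.13 - 27.891)/768.38 * 1000 = 121.3449 deg C/km
Step 2: T_res = T_surf + grad*d2/1000 = 27.891 + 121.3449*3192.4/1000 = 415.27 deg C
T_res = 415.27 deg C


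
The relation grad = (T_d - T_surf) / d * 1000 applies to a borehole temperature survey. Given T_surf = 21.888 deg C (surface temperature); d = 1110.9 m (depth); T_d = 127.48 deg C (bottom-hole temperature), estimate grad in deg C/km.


grad = (T_d - T_surf) / d * 1000
grad = (127.48 - 21.888) / 1110.9 * 1000
grad = 95.051 deg C/km


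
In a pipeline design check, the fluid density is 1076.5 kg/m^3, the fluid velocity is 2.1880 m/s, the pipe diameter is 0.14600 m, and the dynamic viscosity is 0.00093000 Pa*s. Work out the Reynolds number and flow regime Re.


Step 1: Re = rho*vel*D/mu = 1076.5*2.188*0.146/0.00093 = 3.6977e+05
Step 2: Re = 3.6977e+05 > 4000, so flow is turbulent.
Re = 3.6977e+05 (turbulent)


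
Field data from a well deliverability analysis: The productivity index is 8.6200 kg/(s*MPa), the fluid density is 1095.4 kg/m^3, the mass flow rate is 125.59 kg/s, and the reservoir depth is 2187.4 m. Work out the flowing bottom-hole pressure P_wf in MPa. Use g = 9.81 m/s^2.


Step 1: P_i = rho*g*h/1e6 = 1095.4*9.81*2187.4/1e6 = 23.50552 MPa
Step 2: P_wf = P_i - mdot/PI = 23.50552 - 125.59/8.62 = 8.9359 MPa
P_wf = 8.9359 MPa


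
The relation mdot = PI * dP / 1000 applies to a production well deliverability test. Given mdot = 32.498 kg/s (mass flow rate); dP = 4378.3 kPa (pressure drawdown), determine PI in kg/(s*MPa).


PI = mdot * 1000 / dP
PI = 32.498 * 1000 / 4378.3
PI = 7.4225 kg/(s*MPa)


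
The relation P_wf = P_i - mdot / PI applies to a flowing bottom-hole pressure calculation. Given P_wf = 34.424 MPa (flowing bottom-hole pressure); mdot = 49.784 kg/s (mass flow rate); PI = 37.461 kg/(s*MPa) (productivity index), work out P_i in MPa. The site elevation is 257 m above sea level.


P_i = P_wf + mdot / PI
P_i = 34.424 + 49.784 / 37.461
P_i = 35.753 MPa


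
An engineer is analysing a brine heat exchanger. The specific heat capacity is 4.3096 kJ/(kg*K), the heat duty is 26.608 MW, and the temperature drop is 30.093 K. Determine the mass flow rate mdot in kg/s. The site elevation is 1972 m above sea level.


mdot = Q * 1000 / (cp * dT)
mdot = 26.608 * 1000 / (4.3096 * 30.093)
mdot = 205.17 kg/s


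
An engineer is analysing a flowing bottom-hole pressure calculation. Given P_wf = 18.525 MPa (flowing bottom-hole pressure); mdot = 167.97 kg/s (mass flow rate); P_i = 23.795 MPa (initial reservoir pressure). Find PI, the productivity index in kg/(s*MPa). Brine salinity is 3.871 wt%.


PI = mdot / (P_i - P_wf)
PI = 167.97 / (23.795 - 18.525)
PI = 31.873 kg/(s*MPa)


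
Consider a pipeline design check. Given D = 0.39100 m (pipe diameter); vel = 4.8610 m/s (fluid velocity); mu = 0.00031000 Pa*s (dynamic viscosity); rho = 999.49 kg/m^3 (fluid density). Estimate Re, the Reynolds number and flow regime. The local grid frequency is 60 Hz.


Step 1: Re = rho*vel*D/mu = 999.49*4.861*0.391/0.00031 = 6.1280e+06
Step 2: Re = 6.1280e+06 > 4000, so flow is turbulent.
Re = 6.1280e+06 (turbulent)


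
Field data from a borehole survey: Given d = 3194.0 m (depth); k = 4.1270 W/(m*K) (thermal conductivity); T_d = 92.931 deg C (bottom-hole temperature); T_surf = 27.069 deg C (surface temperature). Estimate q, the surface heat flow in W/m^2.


Step 1: grad = (T_d - T_surf)/d * 1000 = (92.931 - 27.069)/3194.0 * 1000 = 20.62054 deg C/km
Step 2: q = k * grad / 1000 = 4.127 * 20.62054 / 1000 = 0.085101 W/m^2
q = 0.085101 W/m^2


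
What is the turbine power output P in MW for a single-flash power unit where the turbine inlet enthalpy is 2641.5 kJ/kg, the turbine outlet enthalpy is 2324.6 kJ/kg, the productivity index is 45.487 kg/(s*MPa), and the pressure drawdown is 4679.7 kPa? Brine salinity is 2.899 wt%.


Step 1: mdot = PI * dP / 1000 = 45.487 * 4679.7 / 1000 = 212.8655 kg/s
Step 2: P = mdot*(h_in - h_out)/1000 = 212.8655*(2641.5 - 2324.6)/1000 = 67.457 MW
P = 67.457 MW


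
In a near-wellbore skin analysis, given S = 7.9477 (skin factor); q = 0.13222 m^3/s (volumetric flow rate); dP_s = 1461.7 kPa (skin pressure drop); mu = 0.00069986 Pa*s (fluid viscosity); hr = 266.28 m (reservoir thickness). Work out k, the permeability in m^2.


k = S*q*mu / (2*pi*dP_s*1000*hr)
k = 7.9477*0.13222*0.00069986 / (2*pi*1461.7*1000*266.28)
k = 3.0073e-13 m^2


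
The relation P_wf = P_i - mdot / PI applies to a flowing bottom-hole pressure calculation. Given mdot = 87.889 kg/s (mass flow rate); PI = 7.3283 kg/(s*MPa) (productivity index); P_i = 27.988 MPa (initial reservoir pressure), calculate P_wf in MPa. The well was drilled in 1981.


P_wf = P_i - mdot / PI
P_wf = 27.988 - 87.889 / 7.3283
P_wf = 15.995 MPa


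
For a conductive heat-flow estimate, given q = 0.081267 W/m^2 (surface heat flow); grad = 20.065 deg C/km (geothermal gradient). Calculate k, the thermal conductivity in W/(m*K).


k = q * 1000 / grad
k = 0.081267 * 1000 / 20.065
k = 4.0502 W/(m*K)


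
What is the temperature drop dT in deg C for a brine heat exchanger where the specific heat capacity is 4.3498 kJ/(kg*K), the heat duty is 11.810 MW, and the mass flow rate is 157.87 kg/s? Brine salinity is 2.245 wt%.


dT = Q * 1000 / (mdot * cp)
dT = 11.810 * 1000 / (157.87 * 4.3498)
dT = 17.19812 K
Convert (temperature difference, 1 K = 1 deg C): 17.19812 K = 17.19812 deg C
dT = 17.198 deg C


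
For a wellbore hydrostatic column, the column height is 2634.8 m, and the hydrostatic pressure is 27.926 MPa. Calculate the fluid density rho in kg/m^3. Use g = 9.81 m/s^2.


rho = P * 1e6 / (g * h)
rho = 27.926 * 1e6 / (9.81 * 2634.8)
rho = 1080.4 kg/m^3


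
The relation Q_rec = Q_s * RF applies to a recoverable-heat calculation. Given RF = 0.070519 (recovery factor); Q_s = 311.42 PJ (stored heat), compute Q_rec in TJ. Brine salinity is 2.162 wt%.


Q_rec = Q_s * RF
Q_rec = 311.42 * 0.070519
Q_rec = 21.96103 PJ
Convert: 21.96103 PJ * 1000.0 = 21961 TJ
Q_rec = 21961 TJ


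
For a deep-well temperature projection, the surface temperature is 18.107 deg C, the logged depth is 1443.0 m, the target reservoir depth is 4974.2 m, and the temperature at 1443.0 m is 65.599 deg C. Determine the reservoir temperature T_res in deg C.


Step 1: grad = (T_d1 - T_surf)/d1 * 1000 = (65.599 - 18.107)/1443.0 * 1000 = 32.91199 deg C/km
Step 2: T_res = T_surf + grad*d2/1000 = 18.107 + 32.91199*4974.2/1000 = 181.82 deg C
T_res = 181.82 deg C


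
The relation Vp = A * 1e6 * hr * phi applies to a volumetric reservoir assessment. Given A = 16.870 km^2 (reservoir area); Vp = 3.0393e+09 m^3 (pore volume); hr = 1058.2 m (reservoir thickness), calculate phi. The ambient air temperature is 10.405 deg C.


phi = Vp / (A * 1e6 * hr)
phi = 3.0393e+09 / (16.870 * 1e6 * 1058.2)
phi = 0.17025


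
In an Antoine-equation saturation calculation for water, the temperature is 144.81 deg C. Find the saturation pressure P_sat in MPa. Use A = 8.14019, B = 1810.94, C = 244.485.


P_sat = 10^(A - B/(C + T)) / 760 * 0.101325
P_sat = 10^(8.14019 - 1810.94/(244.485 + 144.81)) / 760 * 0.101325
P_sat = 0.41044 MPa


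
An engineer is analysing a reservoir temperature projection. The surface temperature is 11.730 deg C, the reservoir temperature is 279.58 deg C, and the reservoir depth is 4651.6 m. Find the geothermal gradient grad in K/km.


grad = (T_res - T_surf) / d * 1000
grad = (279.58 - 11.730) / 4651.6 * 1000
grad = 57.58234 deg C/km
Convert: 57.58234 deg C/km * 1.0 = 57.582 K/km
grad = 57.582 K/km


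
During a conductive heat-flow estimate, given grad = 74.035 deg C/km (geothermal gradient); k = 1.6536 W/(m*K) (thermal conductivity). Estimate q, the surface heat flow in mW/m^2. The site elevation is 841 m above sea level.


q = k * grad / 1000
q = 1.6536 * 74.035 / 1000
q = 0.1224243 W/m^2
Convert: 0.1224243 W/m^2 * 1000.0 = 122.42 mW/m^2
q = 122.42 mW/m^2


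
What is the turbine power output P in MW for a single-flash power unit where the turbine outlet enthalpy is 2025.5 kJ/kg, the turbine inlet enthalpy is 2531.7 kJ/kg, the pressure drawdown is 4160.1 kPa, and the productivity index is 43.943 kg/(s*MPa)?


Step 1: mdot = PI * dP / 1000 = 43.943 * 4160.1 / 1000 = 182.8073 kg/s
Step 2: P = mdot*(h_in - h_out)/1000 = 182.8073*(2531.7 - 2025.5)/1000 = 92.537 MW
P = 92.537 MW


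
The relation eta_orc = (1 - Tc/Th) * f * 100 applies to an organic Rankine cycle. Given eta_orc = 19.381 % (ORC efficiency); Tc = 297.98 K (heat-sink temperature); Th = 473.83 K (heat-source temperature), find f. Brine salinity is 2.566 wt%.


f = (eta_orc/100) / (1 - Tc/Th)
f = (19.381/100) / (1 - 297.98/473.83)
f = 0.52222


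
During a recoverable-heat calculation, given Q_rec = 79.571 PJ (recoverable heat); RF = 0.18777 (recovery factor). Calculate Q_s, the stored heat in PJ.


Q_s = Q_rec / RF
Q_s = 79.571 / 0.18777
Q_s = 423.77 PJ


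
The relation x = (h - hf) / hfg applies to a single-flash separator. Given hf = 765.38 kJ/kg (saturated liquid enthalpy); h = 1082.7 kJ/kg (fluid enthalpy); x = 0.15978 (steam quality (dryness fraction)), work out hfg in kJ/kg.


hfg = (h - hf) / x
hfg = (1082.7 - 765.38) / 0.15978
hfg = 1986.0 kJ/kg


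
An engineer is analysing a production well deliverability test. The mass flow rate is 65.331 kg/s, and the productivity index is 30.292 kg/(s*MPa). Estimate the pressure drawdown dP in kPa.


dP = mdot * 1000 / PI
dP = 65.331 * 1000 / 30.292
dP = 2156.7 kPa


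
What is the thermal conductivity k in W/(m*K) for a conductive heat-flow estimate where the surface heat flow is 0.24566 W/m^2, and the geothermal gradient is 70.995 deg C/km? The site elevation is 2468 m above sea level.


k = q * 1000 / grad
k = 0.24566 * 1000 / 70.995
k = 3.4602 W/(m*K)


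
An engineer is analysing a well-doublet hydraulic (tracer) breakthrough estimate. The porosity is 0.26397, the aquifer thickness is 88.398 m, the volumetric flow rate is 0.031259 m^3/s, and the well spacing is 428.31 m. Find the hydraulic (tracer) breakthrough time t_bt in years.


t_bt = pi * hr * phi * L^2 / (3 * Qv) / (365.25*86400)
t_bt = pi * 88.398 * 0.26397 * 428.31^2 / (3 * 0.031259) / (365.25*86400)
t_bt = 4.5443 years


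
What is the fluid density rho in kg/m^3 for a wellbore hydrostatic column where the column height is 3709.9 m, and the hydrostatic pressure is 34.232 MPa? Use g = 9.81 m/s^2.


rho = P * 1e6 / (g * h)
rho = 34.232 * 1e6 / (9.81 * 3709.9)
rho = 940.59 kg/m^3


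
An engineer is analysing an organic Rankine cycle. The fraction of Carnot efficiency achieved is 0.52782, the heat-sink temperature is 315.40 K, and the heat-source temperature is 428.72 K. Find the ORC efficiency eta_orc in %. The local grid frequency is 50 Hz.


eta_orc = (1 - Tc/Th) * f * 100
eta_orc = (1 - 315.40/428.72) * 0.52782 * 100
eta_orc = 13.951 %


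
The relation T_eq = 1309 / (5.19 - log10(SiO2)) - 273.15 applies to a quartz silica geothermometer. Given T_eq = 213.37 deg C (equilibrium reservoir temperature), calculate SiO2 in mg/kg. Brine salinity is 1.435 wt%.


SiO2 = 10^(5.19 - 1309/(T_eq + 273.15))
SiO2 = 10^(5.19 - 1309/(213.37 + 273.15))
SiO2 = 315.84 mg/kg


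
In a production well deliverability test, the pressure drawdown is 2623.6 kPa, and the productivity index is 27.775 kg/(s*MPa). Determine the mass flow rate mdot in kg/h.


mdot = PI * dP / 1000
mdot = 27.775 * 2623.6 / 1000
mdot = 72.87049 kg/s
Convert: 72.87049 kg/s * 3600.0 = 2.6233e+05 kg/h
mdot = 2.6233e+05 kg/h


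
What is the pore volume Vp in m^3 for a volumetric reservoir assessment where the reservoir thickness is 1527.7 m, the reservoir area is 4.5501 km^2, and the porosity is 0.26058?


Vp = A * 1e6 * hr * phi
Vp = 4.5501 * 1e6 * 1527.7 * 0.26058
Vp = 1.8113e+09 m^3


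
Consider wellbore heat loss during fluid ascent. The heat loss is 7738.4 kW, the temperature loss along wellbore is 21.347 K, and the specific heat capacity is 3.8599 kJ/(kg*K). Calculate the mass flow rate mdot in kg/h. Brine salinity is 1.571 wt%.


mdot = Q_loss / (cp * dT)
mdot = 7738.4 / (3.8599 * 21.347)
mdot = 93.91572 kg/s
Convert: 93.91572 kg/s * 3600.0 = 3.3810e+05 kg/h
mdot = 3.3810e+05 kg/h


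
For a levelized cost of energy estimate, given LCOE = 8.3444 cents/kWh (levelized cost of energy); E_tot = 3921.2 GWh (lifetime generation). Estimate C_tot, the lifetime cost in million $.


C_tot = LCOE / 100 * E_tot
C_tot = 8.3444 / 100 * 3921.2
C_tot = 327.20 million $


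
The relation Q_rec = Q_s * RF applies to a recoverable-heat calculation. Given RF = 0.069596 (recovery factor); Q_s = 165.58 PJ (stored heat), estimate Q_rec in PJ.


Q_rec = Q_s * RF
Q_rec = 165.58 * 0.069596
Q_rec = 11.524 PJ


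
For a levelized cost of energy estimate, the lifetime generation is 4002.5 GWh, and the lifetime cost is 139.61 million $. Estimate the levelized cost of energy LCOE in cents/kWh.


LCOE = C_tot / E_tot * 100
LCOE = 139.61 / 4002.5 * 100
LCOE = 3.4881 cents/kWh


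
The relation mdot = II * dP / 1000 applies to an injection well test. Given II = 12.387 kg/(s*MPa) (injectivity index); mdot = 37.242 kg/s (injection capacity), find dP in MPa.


dP = mdot * 1000 / II
dP = 37.242 * 1000 / 12.387
dP = 3006.539 kPa
Convert: 3006.539 kPa * 0.001 = 3.0065 MPa
dP = 3.0065 MPa


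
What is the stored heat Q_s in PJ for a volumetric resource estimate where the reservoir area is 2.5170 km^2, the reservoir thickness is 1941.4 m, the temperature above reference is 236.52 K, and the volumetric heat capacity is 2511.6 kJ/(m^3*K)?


Step 1: Vr = A*1e6*hr = 2.517*1e6*1941.4 = 4.886504e+09 m^3
Step 2: Q_s = Vr*rhoc*dT/1e12 = 4.886504e+09*2511.6*236.52/1e12 = 2902.8 PJ
Q_s = 2902.8 PJ


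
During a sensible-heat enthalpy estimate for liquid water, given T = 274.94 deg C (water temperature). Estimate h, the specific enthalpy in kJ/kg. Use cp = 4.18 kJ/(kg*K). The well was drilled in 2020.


h = cp * T
h = 4.18 * 274.94
h = 1149.2 kJ/kg


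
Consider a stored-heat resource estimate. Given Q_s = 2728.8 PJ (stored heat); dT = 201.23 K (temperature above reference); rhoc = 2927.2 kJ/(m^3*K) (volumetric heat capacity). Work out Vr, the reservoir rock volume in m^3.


Vr = Q_s * 1e12 / (rhoc * dT)
Vr = 2728.8 * 1e12 / (2927.2 * 201.23)
Vr = 4.6326e+09 m^3


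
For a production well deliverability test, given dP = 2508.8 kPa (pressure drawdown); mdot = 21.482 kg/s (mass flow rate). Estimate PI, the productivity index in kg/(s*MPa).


PI = mdot * 1000 / dP
PI = 21.482 * 1000 / 2508.8
PI = 8.5627 kg/(s*MPa)


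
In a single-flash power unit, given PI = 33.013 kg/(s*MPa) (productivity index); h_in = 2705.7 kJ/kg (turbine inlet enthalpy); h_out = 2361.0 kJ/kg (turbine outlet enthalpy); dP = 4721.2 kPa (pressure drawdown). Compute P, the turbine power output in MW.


Step 1: mdot = PI * dP / 1000 = 33.013 * 4721.2 / 1000 = 155.8610 kg/s
Step 2: P = mdot*(h_in - h_out)/1000 = 155.8610*(2705.7 - 2361.0)/1000 = 53.725 MW
P = 53.725 MW


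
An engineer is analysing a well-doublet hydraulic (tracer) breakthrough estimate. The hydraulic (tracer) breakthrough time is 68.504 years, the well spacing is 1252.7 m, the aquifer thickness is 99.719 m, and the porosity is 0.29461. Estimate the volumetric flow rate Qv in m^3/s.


Qv = pi*hr*phi*L^2 / (3*t_bt*365.25*86400)
Qv = pi*99.719*0.29461*1252.7^2 / (3*68.504*365.25*86400)
Qv = 0.022332 m^3/s


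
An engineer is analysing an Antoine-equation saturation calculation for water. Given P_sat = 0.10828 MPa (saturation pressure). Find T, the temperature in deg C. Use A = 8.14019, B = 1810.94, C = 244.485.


T = B / (A - log10(P_sat * 760 / 0.101325)) - C
T = 1810.94 / (8.14019 - log10(0.10828 * 760 / 0.101325)) - 244.485
T = 101.74 deg C


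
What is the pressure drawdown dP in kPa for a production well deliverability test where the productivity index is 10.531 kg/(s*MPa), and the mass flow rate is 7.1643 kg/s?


dP = mdot * 1000 / PI
dP = 7.1643 * 1000 / 10.531
dP = 680.31 kPa


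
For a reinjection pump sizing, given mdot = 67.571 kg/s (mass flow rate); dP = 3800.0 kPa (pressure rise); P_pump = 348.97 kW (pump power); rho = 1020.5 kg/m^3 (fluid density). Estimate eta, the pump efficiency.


eta = mdot * dP / (rho * P_pump)
eta = 67.571 * 3800.0 / (1020.5 * 348.97)
eta = 0.72101


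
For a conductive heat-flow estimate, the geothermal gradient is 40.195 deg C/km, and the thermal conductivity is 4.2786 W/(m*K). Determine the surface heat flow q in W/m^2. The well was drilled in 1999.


q = k * grad / 1000
q = 4.2786 * 40.195 / 1000
q = 0.17198 W/m^2


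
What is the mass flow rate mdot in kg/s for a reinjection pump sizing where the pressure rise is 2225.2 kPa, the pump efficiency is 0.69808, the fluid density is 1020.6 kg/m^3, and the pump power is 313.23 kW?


mdot = P_pump * rho * eta / dP
mdot = 313.23 * 1020.6 * 0.69808 / 2225.2
mdot = 100.29 kg/s


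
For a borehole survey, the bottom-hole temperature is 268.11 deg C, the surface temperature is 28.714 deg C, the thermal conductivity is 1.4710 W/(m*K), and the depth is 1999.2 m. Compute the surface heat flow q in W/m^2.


Step 1: grad = (T_d - T_surf)/d * 1000 = (268.11 - 28.714)/1999.2 * 1000 = 119.7459 deg C/km
Step 2: q = k * grad / 1000 = 1.471 * 119.7459 / 1000 = 0.17615 W/m^2
q = 0.17615 W/m^2


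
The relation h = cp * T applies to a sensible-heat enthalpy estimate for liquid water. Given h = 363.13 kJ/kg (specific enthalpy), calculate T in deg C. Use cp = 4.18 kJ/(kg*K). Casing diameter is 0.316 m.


T = h / cp
T = 363.13 / 4.18
T = 86.873 deg C


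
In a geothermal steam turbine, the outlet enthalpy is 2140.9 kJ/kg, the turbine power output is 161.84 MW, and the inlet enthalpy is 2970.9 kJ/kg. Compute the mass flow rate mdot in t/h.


mdot = P * 1000 / (h_in - h_out)
mdot = 161.84 * 1000 / (2970.9 - 2140.9)
mdot = 194.9880 kg/s
Convert: 194.9880 kg/s * 3.6 = 701.96 t/h
mdot = 701.96 t/h


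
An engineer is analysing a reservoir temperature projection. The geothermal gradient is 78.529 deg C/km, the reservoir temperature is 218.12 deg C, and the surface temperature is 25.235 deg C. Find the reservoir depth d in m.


d = (T_res - T_surf) / grad * 1000
d = (218.12 - 25.235) / 78.529 * 1000
d = 2456.2 m


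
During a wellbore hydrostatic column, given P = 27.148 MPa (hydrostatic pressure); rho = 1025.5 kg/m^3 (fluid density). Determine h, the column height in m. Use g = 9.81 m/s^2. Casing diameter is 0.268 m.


h = P * 1e6 / (g * rho)
h = 27.148 * 1e6 / (9.81 * 1025.5)
h = 2698.6 m


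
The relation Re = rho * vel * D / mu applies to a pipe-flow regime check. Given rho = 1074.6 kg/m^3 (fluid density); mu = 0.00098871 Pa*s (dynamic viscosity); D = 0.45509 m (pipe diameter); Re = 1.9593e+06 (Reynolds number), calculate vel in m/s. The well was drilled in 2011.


vel = Re * mu / (rho * D)
vel = 1.9593e+06 * 0.00098871 / (1074.6 * 0.45509)
vel = 3.9612 m/s


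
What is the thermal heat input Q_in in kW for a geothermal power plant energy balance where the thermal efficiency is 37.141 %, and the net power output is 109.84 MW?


Q_in = W_net / (eta / 100)
Q_in = 109.84 / (37.141 / 100)
Q_in = 295.7379 MW
Convert: 295.7379 MW * 1000.0 = 2.9574e+05 kW
Q_in = 2.9574e+05 kW


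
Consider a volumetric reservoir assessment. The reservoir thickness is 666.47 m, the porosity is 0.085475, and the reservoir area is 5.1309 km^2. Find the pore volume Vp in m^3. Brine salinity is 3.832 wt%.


Vp = A * 1e6 * hr * phi
Vp = 5.1309 * 1e6 * 666.47 * 0.085475
Vp = 2.9229e+08 m^3


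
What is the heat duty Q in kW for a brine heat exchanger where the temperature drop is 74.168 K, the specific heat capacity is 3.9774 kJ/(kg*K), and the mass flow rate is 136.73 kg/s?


Q = mdot * cp * dT / 1000
Q = 136.73 * 3.9774 * 74.168 / 1000
Q = 40.33478 MW
Convert: 40.33478 MW * 1000.0 = 40335 kW
Q = 40335 kW


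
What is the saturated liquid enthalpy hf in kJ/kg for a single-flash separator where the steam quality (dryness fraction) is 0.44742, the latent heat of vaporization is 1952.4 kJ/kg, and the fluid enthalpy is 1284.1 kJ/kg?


hf = h - x * hfg
hf = 1284.1 - 0.44742 * 1952.4
hf = 410.56 kJ/kg


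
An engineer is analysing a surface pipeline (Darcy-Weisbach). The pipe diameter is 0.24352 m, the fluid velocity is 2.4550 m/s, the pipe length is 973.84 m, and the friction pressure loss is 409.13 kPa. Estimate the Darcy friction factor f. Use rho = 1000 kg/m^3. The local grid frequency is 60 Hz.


f = dP*1000 / ((L/D)*(rho*vel^2/2))
f = 409.13*1000 / ((973.84/0.24352)*(1000*2.4550^2/2))
f = 0.033950


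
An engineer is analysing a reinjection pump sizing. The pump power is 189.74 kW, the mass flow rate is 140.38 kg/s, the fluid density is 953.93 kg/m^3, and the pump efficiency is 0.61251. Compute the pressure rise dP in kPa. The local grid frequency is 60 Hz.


dP = P_pump * rho * eta / mdot
dP = 189.74 * 953.93 * 0.61251 / 140.38
dP = 789.74 kPa


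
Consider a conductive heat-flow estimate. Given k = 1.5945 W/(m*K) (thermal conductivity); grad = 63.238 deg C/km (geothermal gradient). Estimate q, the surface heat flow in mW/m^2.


q = k * grad / 1000
q = 1.5945 * 63.238 / 1000
q = 0.1008330 W/m^2
Convert: 0.1008330 W/m^2 * 1000.0 = 100.83 mW/m^2
q = 100.83 mW/m^2


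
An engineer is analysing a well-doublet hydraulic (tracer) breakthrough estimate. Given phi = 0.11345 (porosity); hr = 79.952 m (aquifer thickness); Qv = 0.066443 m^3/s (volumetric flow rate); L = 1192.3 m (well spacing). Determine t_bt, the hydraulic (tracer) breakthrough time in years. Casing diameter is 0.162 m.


t_bt = pi * hr * phi * L^2 / (3 * Qv) / (365.25*86400)
t_bt = pi * 79.952 * 0.11345 * 1192.3^2 / (3 * 0.066443) / (365.25*86400)
t_bt = 6.4399 years


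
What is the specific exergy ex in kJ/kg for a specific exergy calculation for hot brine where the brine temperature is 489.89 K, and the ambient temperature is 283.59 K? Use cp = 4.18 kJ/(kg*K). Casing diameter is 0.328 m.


ex = cp * ((T_b - T_0) - T_0 * ln(T_b/T_0))
ex = 4.18 * ((489.89 - 283.59) - 283.59 * ln(489.89/283.59))
ex = 214.33 kJ/kg


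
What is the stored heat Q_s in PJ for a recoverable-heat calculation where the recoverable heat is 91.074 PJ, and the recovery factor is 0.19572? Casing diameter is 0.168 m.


Q_s = Q_rec / RF
Q_s = 91.074 / 0.19572
Q_s = 465.33 PJ


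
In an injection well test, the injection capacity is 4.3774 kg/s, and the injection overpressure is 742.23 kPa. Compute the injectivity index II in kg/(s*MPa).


II = mdot * 1000 / dP
II = 4.3774 * 1000 / 742.23
II = 5.8976 kg/(s*MPa)


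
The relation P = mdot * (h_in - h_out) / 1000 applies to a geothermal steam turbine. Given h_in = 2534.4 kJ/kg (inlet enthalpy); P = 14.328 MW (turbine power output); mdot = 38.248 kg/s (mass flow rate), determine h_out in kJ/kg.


h_out = h_in - P * 1000 / mdot
h_out = 2534.4 - 14.328 * 1000 / 38.248
h_out = 2159.8 kJ/kg


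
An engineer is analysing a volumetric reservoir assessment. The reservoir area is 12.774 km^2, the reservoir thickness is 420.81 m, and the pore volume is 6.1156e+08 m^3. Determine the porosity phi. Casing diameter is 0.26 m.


phi = Vp / (A * 1e6 * hr)
phi = 6.1156e+08 / (12.774 * 1e6 * 420.81)
phi = 0.11377
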